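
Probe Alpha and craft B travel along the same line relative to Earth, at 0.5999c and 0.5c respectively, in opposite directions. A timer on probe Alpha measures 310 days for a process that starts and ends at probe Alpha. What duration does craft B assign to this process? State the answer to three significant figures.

The velocity of probe Alpha relative to craft B is (0.5999 + 0.5)c / (1 + 0.5999×0.5) = 0.84611c; relative speed 0.84611c.
γ for this relative speed: γ = 1/√(1 − 0.715902) = 1.8761.
Probe Alpha's interval is proper; time dilation gives Δt_B = γΔτ = 1.8761 × 310 days = 582 days.

582 days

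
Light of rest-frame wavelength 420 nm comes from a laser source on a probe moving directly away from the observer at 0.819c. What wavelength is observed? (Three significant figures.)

Relativistic Doppler for wavelength: λ_obs = λ_src · √((1+β)/(1−β)).
With β = 0.819: factor = √(1.819/0.181) = 3.1701.
λ_obs = 420 × 3.1701 = 1330 nm.

1330 nm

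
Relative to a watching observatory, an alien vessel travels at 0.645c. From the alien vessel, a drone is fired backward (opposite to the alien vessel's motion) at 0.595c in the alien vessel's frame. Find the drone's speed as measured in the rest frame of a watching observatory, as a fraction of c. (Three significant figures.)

Relativistic velocity addition: u = (u' + v)/(1 + u'v/c²), with u' = −0.595c and v = 0.645c.
Numerator: −0.595 + 0.645 = 0.05. Denominator: 1 + (−0.595)(0.645) = 0.616225.
u = 0.05/0.616225 = 0.081139, so the speed is 0.0811c.

0.0811c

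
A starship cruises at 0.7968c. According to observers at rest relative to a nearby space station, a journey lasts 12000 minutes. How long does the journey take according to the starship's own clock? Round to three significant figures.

With β = 0.7968, γ = 1/√(1 − 0.7968²) = 1/√0.36510976 = 1.655.
The moving clock records proper time: Δτ = Δt/γ = 12000/1.655 = 7250 minutes.

7250 minutes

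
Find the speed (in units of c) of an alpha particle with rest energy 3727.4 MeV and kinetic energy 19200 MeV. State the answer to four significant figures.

0.9867c

γ = 1 + K/(mc²) = 1 + 19200/3727.4 = 6.151.
β = √(1 − 1/γ²) = √(1 − 0.0264307) = √0.9735693 = 0.9867.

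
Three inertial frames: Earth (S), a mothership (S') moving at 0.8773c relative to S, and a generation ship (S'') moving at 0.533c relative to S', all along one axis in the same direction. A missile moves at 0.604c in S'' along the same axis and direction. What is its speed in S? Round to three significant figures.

0.990c

Apply u = (u'+v)/(1+u'v) twice. Missile in the mothership frame: (0.604+0.533)/(1+0.604·0.533) = 1.137/1.321932 = 0.8601c.
That velocity, transformed to the rest frame of Earth: (0.8601+0.8773)/(1+0.8601·0.8773) = 1.7374/1.75456573 = 0.99022c.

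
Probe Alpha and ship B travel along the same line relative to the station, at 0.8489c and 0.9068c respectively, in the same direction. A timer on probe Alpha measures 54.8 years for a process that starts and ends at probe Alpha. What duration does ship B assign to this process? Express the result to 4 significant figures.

56.62 years

The velocity of probe Alpha relative to ship B is (0.8489 − 0.9068)c / (1 − 0.8489×0.9068) = −0.2515c; relative speed 0.2515c.
At |u| = 0.2515c, γ = (1 − 0.0632522)^(−1/2) = 1.0332.
Probe Alpha's interval is proper; time dilation gives Δt_B = γΔτ = 1.0332 × 54.8 years = 56.62 years.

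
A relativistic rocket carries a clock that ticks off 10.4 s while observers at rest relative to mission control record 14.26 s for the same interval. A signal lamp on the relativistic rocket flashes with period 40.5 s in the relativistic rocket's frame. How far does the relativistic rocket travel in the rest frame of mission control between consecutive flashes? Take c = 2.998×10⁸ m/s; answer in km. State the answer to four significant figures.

From Δt = γΔτ: γ = 14.26/10.4 = 1.37115.
β = √(1 − 1/γ²) = 0.68418. Lab-frame period = γτ = 1.37115×40.5 s = 55.532 s. Distance = βc × γτ = 0.68418 × 2.998×10⁸ m/s × 55.532 s = 1.1391×10^10 m = 1.139×10^7 km.

1.139×10^7 km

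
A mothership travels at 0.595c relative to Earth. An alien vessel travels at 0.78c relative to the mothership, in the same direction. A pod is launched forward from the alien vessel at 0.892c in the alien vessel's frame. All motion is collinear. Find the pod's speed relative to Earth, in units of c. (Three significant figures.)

0.996c

Compose velocities in two stages. Stage 1 (into S'): u₁ = (0.892+0.78)/(1+0.892×0.78) = 0.98599.
Stage 2 (into S): u = (0.98599+0.595)/(1+0.98599×0.595) = 0.99642, so the speed is 0.996c.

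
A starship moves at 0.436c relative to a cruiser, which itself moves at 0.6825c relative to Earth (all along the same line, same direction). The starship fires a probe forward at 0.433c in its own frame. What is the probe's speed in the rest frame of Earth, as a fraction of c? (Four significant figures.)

Compose velocities in two stages. Stage 1 (into S'): u₁ = (0.433+0.436)/(1+0.433×0.436) = 0.731.
Stage 2 (into S): u = (0.731+0.6825)/(1+0.731×0.6825) = 0.94302, so the speed is 0.9430c.

0.9430c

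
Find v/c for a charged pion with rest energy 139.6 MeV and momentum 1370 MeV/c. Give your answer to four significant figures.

0.9948

pc/(mc²) = 1370/139.6 = 9.8138 = βγ = β/√(1−β²).
So β² = x²/(1 + x²) with x = 9.8138: x² = 96.3107, β² = 96.3107/97.3107 = 0.989724, β = 0.9948.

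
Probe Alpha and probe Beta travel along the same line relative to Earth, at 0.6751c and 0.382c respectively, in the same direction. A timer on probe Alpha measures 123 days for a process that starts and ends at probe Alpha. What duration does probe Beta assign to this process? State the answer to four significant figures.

133.9 days

Speed of probe Alpha in probe Beta's frame: u = (v_A − v_B)/(1 − v_A v_B/c²) = (0.6751 − 0.382)/(1 − 0.6751×0.382) = 0.2931/0.7421118 = 0.39495; |u| = 0.39495c.
γ for this relative speed: γ = 1/√(1 − 0.155986) = 1.0885.
Probe Alpha's interval is proper; time dilation gives Δt_B = γΔτ = 1.0885 × 123 days = 133.9 days.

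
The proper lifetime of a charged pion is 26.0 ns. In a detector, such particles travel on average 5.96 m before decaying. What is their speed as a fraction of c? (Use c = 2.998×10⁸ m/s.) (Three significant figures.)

Let x = d/(cτ) = 5.960 m / (2.998×10⁸ m/s × 2.600×10^-8 s) = 0.76461. Since d = βγcτ, x = βγ = β/√(1−β²).
Solving: β² = x²/(1+x²) = 0.584628/1.584628 = 0.368937, so β = 0.607.

0.607c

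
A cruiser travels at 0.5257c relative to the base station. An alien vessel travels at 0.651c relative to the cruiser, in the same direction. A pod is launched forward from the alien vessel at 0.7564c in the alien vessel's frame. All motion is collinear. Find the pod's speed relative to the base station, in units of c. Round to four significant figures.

0.9819c

Apply u = (u'+v)/(1+u'v) twice. Pod in the cruiser frame: (0.7564+0.651)/(1+0.7564·0.651) = 1.4074/1.4924164 = 0.94303c.
That velocity, transformed to the rest frame of the base station: (0.94303+0.5257)/(1+0.94303·0.5257) = 1.46873/1.495750871 = 0.98193c.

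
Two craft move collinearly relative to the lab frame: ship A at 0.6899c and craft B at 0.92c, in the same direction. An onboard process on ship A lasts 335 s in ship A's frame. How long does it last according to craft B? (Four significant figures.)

431.3 s

Transform ship A's velocity into craft B's frame: (0.6899 − 0.92)/(1 − 0.6899·0.92) = −0.2301/0.365292, so the relative speed is 0.62991c.
γ for this relative speed: γ = 1/√(1 − 0.396787) = 1.2876.
Ship A's interval is proper; time dilation gives Δt_B = γΔτ = 1.2876 × 335 s = 431.3 s.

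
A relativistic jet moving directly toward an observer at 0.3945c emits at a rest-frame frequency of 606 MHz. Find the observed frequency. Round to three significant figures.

Relativistic Doppler (source moving toward): f_obs = f_src · √((1+β)/(1−β)).
With β = 0.3945: factor = √(1.3945/0.6055) = 1.5176.
f_obs = 606 × 1.5176 = 920 MHz.

920 MHz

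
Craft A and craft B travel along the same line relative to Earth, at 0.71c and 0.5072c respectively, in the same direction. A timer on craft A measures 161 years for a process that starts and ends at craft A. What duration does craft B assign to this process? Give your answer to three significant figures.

Speed of craft A in craft B's frame: u = (v_A − v_B)/(1 − v_A v_B/c²) = (0.71 − 0.5072)/(1 − 0.71×0.5072) = 0.2028/0.639888 = 0.31693; |u| = 0.31693c.
At |u| = 0.31693c, γ = (1 − 0.100445)^(−1/2) = 1.0544.
Craft A's interval is proper; time dilation gives Δt_B = γΔτ = 1.0544 × 161 years = 170 years.

170 years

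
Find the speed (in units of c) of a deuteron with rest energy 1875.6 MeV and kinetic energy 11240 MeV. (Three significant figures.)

K = (γ−1)mc², so γ = 1 + 11240/1875.6 = 6.9927.
Then v/c = √(1 − γ⁻²) = √(1 − 0.0204508) = √0.9795492 = 0.990.

0.990c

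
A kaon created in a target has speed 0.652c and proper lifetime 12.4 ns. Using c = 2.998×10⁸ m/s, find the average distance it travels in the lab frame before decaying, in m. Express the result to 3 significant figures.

3.20 m

γ = 1/√(1 − β²) = 1/√(1 − 0.425104) = 1/√0.574896 = 1/0.758219 = 1.3189.
Lab-frame lifetime: Δt = γτ = 1.3189 × 12.4 ns = 16.354 ns.
Distance: d = vΔt = 0.652 × 2.998×10⁸ m/s × 1.6354×10^-8 s = 3.20 m.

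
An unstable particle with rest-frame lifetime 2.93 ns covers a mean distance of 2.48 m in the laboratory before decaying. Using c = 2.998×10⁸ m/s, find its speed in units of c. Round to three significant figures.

Lab distance = (lab lifetime)·v = γτ·βc, so βγ = d/(cτ) = 2.480/(2.998×10⁸ × 2.930×10^-9) = 2.8233.
With βγ = 2.8233: γ² = 1 + (βγ)² = 8.97102, and β = (βγ)/γ = 2.8233/2.99517 = 0.943.

0.943c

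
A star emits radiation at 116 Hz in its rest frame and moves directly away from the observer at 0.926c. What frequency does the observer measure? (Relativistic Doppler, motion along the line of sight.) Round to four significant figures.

22.74 Hz

Relativistic Doppler (source moving away): f_obs = f_src · √((1−β)/(1+β)).
With β = 0.926: factor = √(0.074/1.926) = 0.19601.
f_obs = 116 × 0.19601 = 22.74 Hz.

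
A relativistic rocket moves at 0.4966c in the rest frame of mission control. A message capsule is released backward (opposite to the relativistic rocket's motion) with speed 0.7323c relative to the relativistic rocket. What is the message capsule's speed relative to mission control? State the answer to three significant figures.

In units of c, u = (u' + v)/(1 + u'v) with u' = −0.7323 and v = 0.4966.
Numerator: −0.7323 + 0.4966 = −0.2357. Denominator: 1 + (−0.7323)(0.4966) = 0.63633982.
u = −0.2357/0.63633982 = −0.3704, so the speed is 0.370c.

0.370c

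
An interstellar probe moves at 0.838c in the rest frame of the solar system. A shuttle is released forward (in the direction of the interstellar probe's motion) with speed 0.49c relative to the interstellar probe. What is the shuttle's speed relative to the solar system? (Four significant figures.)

Relativistic velocity addition: u = (u' + v)/(1 + u'v/c²), with u' = 0.49c and v = 0.838c.
Numerator: 0.49 + 0.838 = 1.328. Denominator: 1 + (0.49)(0.838) = 1.41062.
u = 1.328/1.41062 = 0.94143, so the speed is 0.9414c.

0.9414c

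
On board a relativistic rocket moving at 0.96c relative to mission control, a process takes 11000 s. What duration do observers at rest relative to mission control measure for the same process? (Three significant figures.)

39300 s

γ = 1/√(1 − β²) = 1/√(1 − 0.9216) = 1/√0.0784 = 1/0.28 = 3.5714.
The onboard clock measures proper time, so the interval in the rest frame of mission control is dilated: Δt = γ·Δτ = 3.5714 × 11000 s = 39300 s.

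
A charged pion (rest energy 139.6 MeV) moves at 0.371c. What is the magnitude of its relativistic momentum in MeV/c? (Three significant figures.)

55.8 MeV/c

With β = 0.371, γ = 1/√(1 − 0.371²) = 1/√0.862359 = 1.0769.
Momentum: p = γβ·mc = 1.0769 × 0.371 × 139.6 MeV/c = 55.8 MeV/c.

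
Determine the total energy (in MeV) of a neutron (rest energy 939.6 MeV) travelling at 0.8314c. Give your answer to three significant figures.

With β = 0.8314, γ = 1/√(1 − 0.8314²) = 1/√0.30877404 = 1.7996.
Total energy: E = γmc² = 1.7996 × 939.6 MeV = 1690 MeV.

1690 MeV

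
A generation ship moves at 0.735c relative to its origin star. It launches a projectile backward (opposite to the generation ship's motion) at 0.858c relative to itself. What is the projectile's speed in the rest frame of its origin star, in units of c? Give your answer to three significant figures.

0.333c

In units of c, u = (u' + v)/(1 + u'v) with u' = −0.858 and v = 0.735.
Numerator: −0.858 + 0.735 = −0.123. Denominator: 1 + (−0.858)(0.735) = 0.36937.
u = −0.123/0.36937 = −0.333, so the speed is 0.333c.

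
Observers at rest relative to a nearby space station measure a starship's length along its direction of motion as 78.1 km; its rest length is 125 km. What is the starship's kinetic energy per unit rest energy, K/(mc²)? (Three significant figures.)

From L = L₀/γ: γ = 125/78.1 = 1.60051.
Since K = (γ−1)mc², K/(mc²) = 1.60051 − 1 = 0.601.

0.601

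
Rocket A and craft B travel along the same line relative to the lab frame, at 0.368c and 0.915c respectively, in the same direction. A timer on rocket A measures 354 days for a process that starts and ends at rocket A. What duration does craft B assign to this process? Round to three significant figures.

626 days

Transform rocket A's velocity into craft B's frame: (0.368 − 0.915)/(1 − 0.368·0.915) = −0.547/0.66328, so the relative speed is 0.82469c.
γ for this relative speed: γ = 1/√(1 − 0.680114) = 1.7681.
Rocket A's interval is proper; time dilation gives Δt_B = γΔτ = 1.7681 × 354 days = 626 days.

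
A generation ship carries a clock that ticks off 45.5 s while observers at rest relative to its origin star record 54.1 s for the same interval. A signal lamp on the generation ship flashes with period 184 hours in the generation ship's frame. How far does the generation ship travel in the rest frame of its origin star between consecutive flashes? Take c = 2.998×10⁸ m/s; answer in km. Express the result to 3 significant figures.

γ = Δt/Δτ = 54.1/45.5 = 1.18901.
β = √(1 − 1/γ²) = 0.54098. Lab-frame period = γτ = 1.18901×184 hours = 218.78 hours. Distance = βc × γτ = 0.54098 × 2.998×10⁸ m/s × 787608 s = 1.2774×10^14 m = 1.28×10^11 km.

1.28×10^11 km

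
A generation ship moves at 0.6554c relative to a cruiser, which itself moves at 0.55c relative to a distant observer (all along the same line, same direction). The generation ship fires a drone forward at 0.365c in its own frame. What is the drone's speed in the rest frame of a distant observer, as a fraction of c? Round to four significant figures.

0.9453c

Apply u = (u'+v)/(1+u'v) twice. Drone in the cruiser frame: (0.365+0.6554)/(1+0.365·0.6554) = 1.0204/1.239221 = 0.82342c.
That velocity, transformed to the rest frame of a distant observer: (0.82342+0.55)/(1+0.82342·0.55) = 1.37342/1.452881 = 0.94531c.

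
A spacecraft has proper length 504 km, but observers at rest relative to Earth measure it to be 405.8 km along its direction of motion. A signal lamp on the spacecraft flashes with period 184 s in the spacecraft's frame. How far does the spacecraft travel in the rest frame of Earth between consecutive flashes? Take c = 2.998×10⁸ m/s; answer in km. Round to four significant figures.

γ = L₀/L = 504/405.8 = 1.24199.
β = √(1 − 1/γ²) = 0.59306. Lab-frame period = γτ = 1.24199×184 s = 228.53 s. Distance = βc × γτ = 0.59306 × 2.998×10⁸ m/s × 228.53 s = 4.0632×10^10 m = 4.063×10^7 km.

4.063×10^7 km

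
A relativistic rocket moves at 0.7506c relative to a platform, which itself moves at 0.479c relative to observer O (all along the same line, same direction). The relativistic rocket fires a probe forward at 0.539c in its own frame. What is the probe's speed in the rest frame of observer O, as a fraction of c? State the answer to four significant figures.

0.9704c

First combine the probe and relativistic rocket (S''→S'): u₁ = (0.539 + 0.7506)/(1 + 0.539×0.7506) = 1.2896/1.4045734 = 0.91814.
Then combine with the platform (S'→S): u = (0.91814 + 0.479)/(1 + 0.91814×0.479) = 1.39714/1.43978906 = 0.97038.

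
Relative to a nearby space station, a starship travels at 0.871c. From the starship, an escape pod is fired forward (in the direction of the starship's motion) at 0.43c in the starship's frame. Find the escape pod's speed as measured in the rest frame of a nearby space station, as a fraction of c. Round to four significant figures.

Relativistic velocity addition: u = (u' + v)/(1 + u'v/c²), with u' = 0.43c and v = 0.871c.
Numerator: 0.43 + 0.871 = 1.301. Denominator: 1 + (0.43)(0.871) = 1.37453.
u = 1.301/1.37453 = 0.94651, so the speed is 0.9465c.

0.9465c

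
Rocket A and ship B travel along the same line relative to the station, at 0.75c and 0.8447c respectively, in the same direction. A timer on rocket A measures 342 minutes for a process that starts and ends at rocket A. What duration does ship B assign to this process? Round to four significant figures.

354.0 minutes

The velocity of rocket A relative to ship B is (0.75 − 0.8447)c / (1 − 0.75×0.8447) = −0.25841c; relative speed 0.25841c.
γ for this relative speed: γ = 1/√(1 − 0.0667757) = 1.0352.
Rocket A's interval is proper; time dilation gives Δt_B = γΔτ = 1.0352 × 342 minutes = 354.0 minutes.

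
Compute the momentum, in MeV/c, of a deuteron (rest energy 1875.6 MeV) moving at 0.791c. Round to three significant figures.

Lorentz factor: γ = (1 − 0.625681)^(−1/2) = 1.6345.
Momentum: p = γβ·mc = 1.6345 × 0.791 × 1875.6 MeV/c = 2420 MeV/c.

2420 MeV/c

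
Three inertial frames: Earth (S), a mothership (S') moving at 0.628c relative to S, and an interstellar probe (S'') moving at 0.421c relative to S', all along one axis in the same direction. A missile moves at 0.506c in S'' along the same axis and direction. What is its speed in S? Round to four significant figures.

0.9407c

Apply u = (u'+v)/(1+u'v) twice. Missile in the mothership frame: (0.506+0.421)/(1+0.506·0.421) = 0.927/1.213026 = 0.7642c.
That velocity, transformed to the rest frame of Earth: (0.7642+0.628)/(1+0.7642·0.628) = 1.3922/1.4799176 = 0.94073c.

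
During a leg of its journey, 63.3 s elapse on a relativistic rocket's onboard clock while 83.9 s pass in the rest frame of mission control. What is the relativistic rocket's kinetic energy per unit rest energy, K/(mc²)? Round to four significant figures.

From Δt = γΔτ: γ = 83.9/63.3 = 1.32543.
K/(mc²) = γ − 1 = 1.32543 − 1 = 0.3254.

0.3254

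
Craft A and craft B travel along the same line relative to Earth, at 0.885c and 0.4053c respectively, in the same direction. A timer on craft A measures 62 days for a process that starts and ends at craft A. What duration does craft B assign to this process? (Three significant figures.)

The velocity of craft A relative to craft B is (0.885 − 0.4053)c / (1 − 0.885×0.4053) = 0.748c; relative speed 0.748c.
γ for this relative speed: γ = 1/√(1 − 0.559504) = 1.5067.
The clock on craft A records proper time, so craft B measures Δt = γΔτ = 1.5067 × 62 = 93.4 days.

93.4 days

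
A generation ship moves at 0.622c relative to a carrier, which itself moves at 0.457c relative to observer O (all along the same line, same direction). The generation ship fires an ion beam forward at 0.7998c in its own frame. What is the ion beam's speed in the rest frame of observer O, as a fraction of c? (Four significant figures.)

Apply u = (u'+v)/(1+u'v) twice. Ion beam in the carrier frame: (0.7998+0.622)/(1+0.7998·0.622) = 1.4218/1.4974756 = 0.94946c.
That velocity, transformed to the rest frame of observer O: (0.94946+0.457)/(1+0.94946·0.457) = 1.40646/1.43390322 = 0.98086c.

0.9809c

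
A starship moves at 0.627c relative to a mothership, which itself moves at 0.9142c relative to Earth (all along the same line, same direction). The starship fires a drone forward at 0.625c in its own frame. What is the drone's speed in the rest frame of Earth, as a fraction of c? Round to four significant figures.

0.9953c

First combine the drone and starship (S''→S'): u₁ = (0.625 + 0.627)/(1 + 0.625×0.627) = 1.252/1.391875 = 0.89951.
Then combine with the mothership (S'→S): u = (0.89951 + 0.9142)/(1 + 0.89951×0.9142) = 1.81371/1.822332042 = 0.99527.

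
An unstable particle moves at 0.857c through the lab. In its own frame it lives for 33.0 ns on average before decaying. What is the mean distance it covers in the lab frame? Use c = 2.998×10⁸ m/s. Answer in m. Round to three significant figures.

γ = 1/√(1 − β²) = 1/√(1 − 0.734449) = 1/√0.265551 = 1/0.515316 = 1.9406.
Lab-frame lifetime: Δt = γτ = 1.9406 × 33.0 ns = 64.04 ns.
Distance: d = vΔt = 0.857 × 2.998×10⁸ m/s × 6.4040×10^-8 s = 16.5 m.

16.5 m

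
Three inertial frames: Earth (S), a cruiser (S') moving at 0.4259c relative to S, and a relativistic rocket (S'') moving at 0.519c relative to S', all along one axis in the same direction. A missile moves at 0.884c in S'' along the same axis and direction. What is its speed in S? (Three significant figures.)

0.984c

Apply u = (u'+v)/(1+u'v) twice. Missile in the cruiser frame: (0.884+0.519)/(1+0.884·0.519) = 1.403/1.458796 = 0.96175c.
That velocity, transformed to the rest frame of Earth: (0.96175+0.4259)/(1+0.96175·0.4259) = 1.38765/1.409609325 = 0.98442c.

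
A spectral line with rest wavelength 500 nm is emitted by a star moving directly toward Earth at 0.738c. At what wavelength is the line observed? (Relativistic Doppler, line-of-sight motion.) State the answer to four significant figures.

194.1 nm

Relativistic Doppler for wavelength: λ_obs = λ_src · √((1−β)/(1+β)).
With β = 0.738: factor = √(0.262/1.738) = 0.38826.
λ_obs = 500 × 0.38826 = 194.1 nm.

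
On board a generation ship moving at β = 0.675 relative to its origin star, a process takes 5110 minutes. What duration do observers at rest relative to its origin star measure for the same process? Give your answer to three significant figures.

γ = 1/√(1 − β²) = 1/√(1 − 0.455625) = 1/√0.544375 = 1/0.737818 = 1.3553.
Time dilation: Δt = γ·Δτ = 1.3553 × 5110 = 6930 minutes.

6930 minutes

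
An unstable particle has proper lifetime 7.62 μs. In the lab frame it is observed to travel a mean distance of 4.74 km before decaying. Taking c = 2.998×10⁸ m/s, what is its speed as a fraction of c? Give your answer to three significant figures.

0.901c

Lab distance = (lab lifetime)·v = γτ·βc, so βγ = d/(cτ) = 4740/(2.998×10⁸ × 7.620×10^-6) = 2.0749.
With βγ = 2.0749: γ² = 1 + (βγ)² = 5.30521, and β = (βγ)/γ = 2.0749/2.3033 = 0.901.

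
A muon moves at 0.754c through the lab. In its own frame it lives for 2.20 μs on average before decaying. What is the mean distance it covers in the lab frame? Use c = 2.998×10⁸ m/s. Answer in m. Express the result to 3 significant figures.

757 m

γ = 1/√(1 − β²) = 1/√(1 − 0.568516) = 1/√0.431484 = 1/0.656874 = 1.5224.
Lab-frame lifetime: Δt = γτ = 1.5224 × 2.20 μs = 3.3493 μs.
Distance: d = vΔt = 0.754 × 2.998×10⁸ m/s × 3.3493×10^-6 s = 757 m.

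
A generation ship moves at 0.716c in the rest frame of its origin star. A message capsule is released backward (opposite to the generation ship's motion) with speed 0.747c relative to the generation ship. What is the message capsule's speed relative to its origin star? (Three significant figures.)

Relativistic velocity addition: u = (u' + v)/(1 + u'v/c²), with u' = −0.747c and v = 0.716c.
Numerator: −0.747 + 0.716 = −0.031. Denominator: 1 + (−0.747)(0.716) = 0.465148.
u = −0.031/0.465148 = −0.066645, so the speed is 0.0666c.

0.0666c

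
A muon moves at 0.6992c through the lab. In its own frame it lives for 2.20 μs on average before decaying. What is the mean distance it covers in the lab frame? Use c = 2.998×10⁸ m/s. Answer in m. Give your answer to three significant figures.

Lorentz factor: γ = (1 − 0.48888064)^(−1/2) = 1.3987.
Lab-frame lifetime: Δt = γτ = 1.3987 × 2.20 μs = 3.0771 μs.
Distance: d = vΔt = 0.6992 × 2.998×10⁸ m/s × 3.0771×10^-6 s = 645 m.

645 m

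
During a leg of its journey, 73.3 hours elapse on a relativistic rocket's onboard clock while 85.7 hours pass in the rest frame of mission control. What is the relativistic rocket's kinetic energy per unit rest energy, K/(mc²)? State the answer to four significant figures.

0.1692

The time-dilation ratio gives γ = 85.7/73.3 = 1.16917.
K/(mc²) = γ − 1 = 1.16917 − 1 = 0.1692.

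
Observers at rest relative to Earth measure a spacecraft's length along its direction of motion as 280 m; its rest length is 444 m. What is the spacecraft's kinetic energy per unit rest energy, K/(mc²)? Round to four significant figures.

From L = L₀/γ: γ = 444/280 = 1.58571.
Since K = (γ−1)mc², K/(mc²) = 1.58571 − 1 = 0.5857.

0.5857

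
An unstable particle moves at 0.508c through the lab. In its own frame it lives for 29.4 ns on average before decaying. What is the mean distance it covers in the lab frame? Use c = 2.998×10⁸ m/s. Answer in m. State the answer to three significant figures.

5.20 m

β² = 0.258064, so γ = 1/√0.741936 = 1.161.
Lab-frame lifetime: Δt = γτ = 1.161 × 29.4 ns = 34.133 ns.
Distance: d = vΔt = 0.508 × 2.998×10⁸ m/s × 3.4133×10^-8 s = 5.20 m.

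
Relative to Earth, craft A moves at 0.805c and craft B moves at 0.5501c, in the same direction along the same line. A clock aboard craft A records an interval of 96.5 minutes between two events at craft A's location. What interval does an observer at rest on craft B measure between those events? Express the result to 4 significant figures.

108.5 minutes

Speed of craft A in craft B's frame: u = (v_A − v_B)/(1 − v_A v_B/c²) = (0.805 − 0.5501)/(1 − 0.805×0.5501) = 0.2549/0.5571695 = 0.45749; |u| = 0.45749c.
At |u| = 0.45749c, γ = (1 − 0.209297)^(−1/2) = 1.1246.
Craft A's interval is proper; time dilation gives Δt_B = γΔτ = 1.1246 × 96.5 minutes = 108.5 minutes.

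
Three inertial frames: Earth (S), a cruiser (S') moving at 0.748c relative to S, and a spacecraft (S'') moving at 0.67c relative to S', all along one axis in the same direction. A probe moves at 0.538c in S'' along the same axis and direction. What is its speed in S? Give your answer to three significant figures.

Apply u = (u'+v)/(1+u'v) twice. Probe in the cruiser frame: (0.538+0.67)/(1+0.538·0.67) = 1.208/1.36046 = 0.88793c.
That velocity, transformed to the rest frame of Earth: (0.88793+0.748)/(1+0.88793·0.748) = 1.63593/1.66417164 = 0.98303c.

0.983c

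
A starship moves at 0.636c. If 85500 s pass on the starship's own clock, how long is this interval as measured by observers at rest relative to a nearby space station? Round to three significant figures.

1.11×10^5 s

Lorentz factor: γ = (1 − 0.404496)^(−1/2) = 1.2959.
Time dilation: Δt = γ·Δτ = 1.2959 × 85500 = 1.11×10^5 s.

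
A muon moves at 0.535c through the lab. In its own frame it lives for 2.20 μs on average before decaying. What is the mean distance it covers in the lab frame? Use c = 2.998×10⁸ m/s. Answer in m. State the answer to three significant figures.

418 m

γ = 1/√(1 − β²) = 1/√(1 − 0.286225) = 1/√0.713775 = 1/0.844852 = 1.1836.
Lab-frame lifetime: Δt = γτ = 1.1836 × 2.20 μs = 2.6039 μs.
Distance: d = vΔt = 0.535 × 2.998×10⁸ m/s × 2.6039×10^-6 s = 418 m.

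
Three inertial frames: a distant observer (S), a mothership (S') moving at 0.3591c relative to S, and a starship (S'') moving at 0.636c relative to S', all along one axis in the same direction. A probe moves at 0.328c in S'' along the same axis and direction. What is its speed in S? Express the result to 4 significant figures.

Compose velocities in two stages. Stage 1 (into S'): u₁ = (0.328+0.636)/(1+0.328×0.636) = 0.79761.
Stage 2 (into S): u = (0.79761+0.3591)/(1+0.79761×0.3591) = 0.89917, so the speed is 0.8992c.

0.8992c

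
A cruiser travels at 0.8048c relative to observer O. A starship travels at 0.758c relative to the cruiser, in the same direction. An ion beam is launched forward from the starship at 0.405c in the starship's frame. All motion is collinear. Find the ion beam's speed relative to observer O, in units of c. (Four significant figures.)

Compose velocities in two stages. Stage 1 (into S'): u₁ = (0.405+0.758)/(1+0.405×0.758) = 0.88983.
Stage 2 (into S): u = (0.88983+0.8048)/(1+0.88983×0.8048) = 0.98747, so the speed is 0.9875c.

0.9875c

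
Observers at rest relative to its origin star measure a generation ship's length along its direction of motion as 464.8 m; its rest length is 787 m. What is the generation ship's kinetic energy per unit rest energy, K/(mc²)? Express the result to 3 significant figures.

0.693

γ = L₀/L = 787/464.8 = 1.6932.
K/(mc²) = γ − 1 = 1.6932 − 1 = 0.693.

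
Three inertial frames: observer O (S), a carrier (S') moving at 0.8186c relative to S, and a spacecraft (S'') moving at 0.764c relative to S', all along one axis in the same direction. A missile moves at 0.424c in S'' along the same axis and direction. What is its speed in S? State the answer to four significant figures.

0.9893c

Apply u = (u'+v)/(1+u'v) twice. Missile in the carrier frame: (0.424+0.764)/(1+0.424·0.764) = 1.188/1.323936 = 0.89732c.
That velocity, transformed to the rest frame of observer O: (0.89732+0.8186)/(1+0.89732·0.8186) = 1.71592/1.734546152 = 0.98926c.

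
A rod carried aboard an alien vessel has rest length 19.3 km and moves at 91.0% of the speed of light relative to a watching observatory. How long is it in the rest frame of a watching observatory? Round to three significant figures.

8.00 km

Lorentz factor: γ = (1 − 0.8281)^(−1/2) = 2.4119.
Along the direction of motion the measured length is L₀/γ = 19.3/2.4119 = 8.00 km.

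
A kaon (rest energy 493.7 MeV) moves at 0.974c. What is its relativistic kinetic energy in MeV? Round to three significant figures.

1690 MeV

With β = 0.974, γ = 1/√(1 − 0.974²) = 1/√0.051324 = 4.4141.
Kinetic energy: K = (γ − 1)mc² = (4.4141 − 1) × 493.7 MeV = 3.4141 × 493.7 = 1690 MeV.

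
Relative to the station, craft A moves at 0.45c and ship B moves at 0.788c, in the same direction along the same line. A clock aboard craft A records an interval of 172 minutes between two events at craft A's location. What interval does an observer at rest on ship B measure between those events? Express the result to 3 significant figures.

202 minutes

The velocity of craft A relative to ship B is (0.45 − 0.788)c / (1 − 0.45×0.788) = −0.52371c; relative speed 0.52371c.
At |u| = 0.52371c, γ = (1 − 0.274272)^(−1/2) = 1.1739.
The clock on craft A records proper time, so ship B measures Δt = γΔτ = 1.1739 × 172 = 202 minutes.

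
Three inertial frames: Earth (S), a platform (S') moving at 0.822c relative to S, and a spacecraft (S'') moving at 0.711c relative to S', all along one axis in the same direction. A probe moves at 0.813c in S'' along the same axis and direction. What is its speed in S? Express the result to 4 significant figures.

0.9966c

Apply u = (u'+v)/(1+u'v) twice. Probe in the platform frame: (0.813+0.711)/(1+0.813·0.711) = 1.524/1.578043 = 0.96575c.
That velocity, transformed to the rest frame of Earth: (0.96575+0.822)/(1+0.96575·0.822) = 1.78775/1.7938465 = 0.9966c.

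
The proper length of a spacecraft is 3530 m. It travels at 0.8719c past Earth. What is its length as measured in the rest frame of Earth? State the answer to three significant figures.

Lorentz factor: γ = (1 − 0.76020961)^(−1/2) = 2.0421.
Length contraction: L = L₀/γ = 3530/2.0421 = 1730 m.

1730 m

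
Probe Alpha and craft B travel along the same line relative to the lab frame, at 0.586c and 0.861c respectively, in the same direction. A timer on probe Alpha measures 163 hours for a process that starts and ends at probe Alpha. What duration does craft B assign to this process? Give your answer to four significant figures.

The velocity of probe Alpha relative to craft B is (0.586 − 0.861)c / (1 − 0.586×0.861) = −0.55505c; relative speed 0.55505c.
At |u| = 0.55505c, γ = (1 − 0.308081)^(−1/2) = 1.2022.
The clock on probe Alpha records proper time, so craft B measures Δt = γΔτ = 1.2022 × 163 = 196.0 hours.

196.0 hours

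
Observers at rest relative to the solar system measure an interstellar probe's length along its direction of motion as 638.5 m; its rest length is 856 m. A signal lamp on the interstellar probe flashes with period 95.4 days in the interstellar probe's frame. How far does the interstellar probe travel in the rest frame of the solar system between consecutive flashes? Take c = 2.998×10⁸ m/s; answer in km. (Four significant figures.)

2.207×10^12 km

Length contraction gives γ = L₀/L = 856/638.5 = 1.34064.
β = √(1 − 1/γ²) = 0.66604. Lab-frame period = γτ = 1.34064×95.4 days = 127.9 days. Distance = βc × γτ = 0.66604 × 2.998×10⁸ m/s × 11050560 s = 2.2066×10^15 m = 2.207×10^12 km.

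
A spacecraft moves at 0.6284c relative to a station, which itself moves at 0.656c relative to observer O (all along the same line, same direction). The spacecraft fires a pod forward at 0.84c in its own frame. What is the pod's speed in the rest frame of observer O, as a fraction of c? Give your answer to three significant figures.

0.992c

Apply u = (u'+v)/(1+u'v) twice. Pod in the station frame: (0.84+0.6284)/(1+0.84·0.6284) = 1.4684/1.527856 = 0.96109c.
That velocity, transformed to the rest frame of observer O: (0.96109+0.656)/(1+0.96109·0.656) = 1.61709/1.63047504 = 0.99179c.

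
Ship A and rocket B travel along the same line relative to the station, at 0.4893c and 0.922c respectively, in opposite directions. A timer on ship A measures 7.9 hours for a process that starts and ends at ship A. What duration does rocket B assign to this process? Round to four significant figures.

33.95 hours

The velocity of ship A relative to rocket B is (0.4893 + 0.922)c / (1 + 0.4893×0.922) = 0.97255c; relative speed 0.97255c.
At |u| = 0.97255c, γ = (1 − 0.945854)^(−1/2) = 4.2975.
Ship A's interval is proper; time dilation gives Δt_B = γΔτ = 4.2975 × 7.9 hours = 33.95 hours.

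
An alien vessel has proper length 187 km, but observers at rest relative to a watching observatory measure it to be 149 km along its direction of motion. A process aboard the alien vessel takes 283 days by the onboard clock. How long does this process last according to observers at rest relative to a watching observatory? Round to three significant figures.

Length contraction gives γ = L₀/L = 187/149 = 1.25503.
Δt = γΔτ = 1.25503 × 283 = 355 days.

355 days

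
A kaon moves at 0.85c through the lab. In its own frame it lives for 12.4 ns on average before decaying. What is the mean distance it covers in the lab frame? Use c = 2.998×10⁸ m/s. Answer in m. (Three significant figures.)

β² = 0.7225, so γ = 1/√0.2775 = 1.8983.
Lab-frame lifetime: Δt = γτ = 1.8983 × 12.4 ns = 23.539 ns.
Distance: d = vΔt = 0.85 × 2.998×10⁸ m/s × 2.3539×10^-8 s = 6.00 m.

6.00 m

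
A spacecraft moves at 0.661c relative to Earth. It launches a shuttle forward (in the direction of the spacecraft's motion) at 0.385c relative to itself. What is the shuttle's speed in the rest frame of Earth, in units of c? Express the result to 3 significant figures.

0.834c

In units of c, u = (u' + v)/(1 + u'v) with u' = 0.385 and v = 0.661.
Numerator: 0.385 + 0.661 = 1.046. Denominator: 1 + (0.385)(0.661) = 1.254485.
u = 1.046/1.254485 = 0.83381, so the speed is 0.834c.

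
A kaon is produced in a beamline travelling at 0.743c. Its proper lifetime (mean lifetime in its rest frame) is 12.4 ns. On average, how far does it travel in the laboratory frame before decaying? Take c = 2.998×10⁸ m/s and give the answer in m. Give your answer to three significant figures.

4.13 m

With β = 0.743, γ = 1/√(1 − 0.743²) = 1/√0.447951 = 1.4941.
Lab-frame lifetime: Δt = γτ = 1.4941 × 12.4 ns = 18.527 ns.
Distance: d = vΔt = 0.743 × 2.998×10⁸ m/s × 1.8527×10^-8 s = 4.13 m.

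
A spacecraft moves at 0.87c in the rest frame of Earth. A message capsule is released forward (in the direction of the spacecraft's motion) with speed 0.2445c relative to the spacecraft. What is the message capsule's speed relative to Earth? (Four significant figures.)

Relativistic velocity addition: u = (u' + v)/(1 + u'v/c²), with u' = 0.2445c and v = 0.87c.
Numerator: 0.2445 + 0.87 = 1.1145. Denominator: 1 + (0.2445)(0.87) = 1.212715.
u = 1.1145/1.212715 = 0.91901, so the speed is 0.9190c.

0.9190c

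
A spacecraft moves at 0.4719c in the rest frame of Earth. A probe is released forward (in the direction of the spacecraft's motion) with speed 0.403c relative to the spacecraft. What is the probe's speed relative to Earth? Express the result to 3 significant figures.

Relativistic velocity addition: u = (u' + v)/(1 + u'v/c²), with u' = 0.403c and v = 0.4719c.
Numerator: 0.403 + 0.4719 = 0.8749. Denominator: 1 + (0.403)(0.4719) = 1.1901757.
u = 0.8749/1.1901757 = 0.7351, so the speed is 0.735c.

0.735c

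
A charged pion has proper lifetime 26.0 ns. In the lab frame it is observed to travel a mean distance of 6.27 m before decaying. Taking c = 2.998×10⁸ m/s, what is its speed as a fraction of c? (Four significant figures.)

0.6268c

d = βγcτ ⇒ βγ = d/(cτ) = 6.270 m / (7.7948 m) = 0.80438.
β = (βγ)/√(1+(βγ)²) = 0.80438/√1.647027 = 0.6268.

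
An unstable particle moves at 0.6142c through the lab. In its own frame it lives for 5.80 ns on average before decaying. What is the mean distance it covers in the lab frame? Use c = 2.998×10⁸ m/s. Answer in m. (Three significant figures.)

1.35 m

γ = 1/√(1 − β²) = 1/√(1 − 0.37724164) = 1/√0.62275836 = 1/0.78915 = 1.2672.
Lab-frame lifetime: Δt = γτ = 1.2672 × 5.80 ns = 7.3498 ns.
Distance: d = vΔt = 0.6142 × 2.998×10⁸ m/s × 7.3498×10^-9 s = 1.35 m.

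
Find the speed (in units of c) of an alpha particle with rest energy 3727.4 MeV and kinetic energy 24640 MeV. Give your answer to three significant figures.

0.991c

K = (γ−1)mc², so γ = 1 + 24640/3727.4 = 7.6105.
Then v/c = √(1 − γ⁻²) = √(1 − 0.0172653) = √0.9827347 = 0.991.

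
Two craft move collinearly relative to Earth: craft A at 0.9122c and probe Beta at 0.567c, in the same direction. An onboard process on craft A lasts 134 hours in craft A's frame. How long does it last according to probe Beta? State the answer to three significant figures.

192 hours

The velocity of craft A relative to probe Beta is (0.9122 − 0.567)c / (1 − 0.9122×0.567) = 0.71502c; relative speed 0.71502c.
γ for this relative speed: γ = 1/√(1 − 0.511254) = 1.4304.
The clock on craft A records proper time, so probe Beta measures Δt = γΔτ = 1.4304 × 134 = 192 hours.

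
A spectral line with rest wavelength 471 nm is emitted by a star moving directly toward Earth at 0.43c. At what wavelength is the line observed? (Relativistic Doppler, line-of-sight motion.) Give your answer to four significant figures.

Relativistic Doppler for wavelength: λ_obs = λ_src · √((1−β)/(1+β)).
With β = 0.43: factor = √(0.57/1.43) = 0.63135.
λ_obs = 471 × 0.63135 = 297.4 nm.

297.4 nm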